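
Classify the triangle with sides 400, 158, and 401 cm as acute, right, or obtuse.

Compare the square of the longest side to the sum of squares of the other two: 158² + 400² = 184964 > 160801 = 401².

acute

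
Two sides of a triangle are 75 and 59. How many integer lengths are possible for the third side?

The third side lies in the open interval (16, 134).
Integers from 17 to 133 inclusive: 133 − 17 + 1 = 117.

117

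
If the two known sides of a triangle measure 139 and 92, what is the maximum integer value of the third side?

The third side must be strictly less than 139 + 92 = 231.
The largest integer below 231 is 230.

230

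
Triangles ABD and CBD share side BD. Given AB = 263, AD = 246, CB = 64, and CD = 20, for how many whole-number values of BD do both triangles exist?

From triangle ABD: 17 < BD < 509.
From triangle CBD: 44 < BD < 84.
Intersection: 44 < BD < 84, so integers 45 through 83: 39 values.

39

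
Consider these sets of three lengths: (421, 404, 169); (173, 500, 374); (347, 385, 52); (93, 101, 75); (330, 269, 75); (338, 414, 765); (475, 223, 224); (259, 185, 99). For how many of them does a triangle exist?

6

(169,404,421): 169+404 > 421 → valid
(173,374,500): 173+374 > 500 → valid
(52,347,385): 52+347 > 385 → valid
(75,93,101): 75+93 > 101 → valid
(75,269,330): 75+269 > 330 → valid
(338,414,765): 338+414 ≤ 765 → not valid
(223,224,475): 223+224 ≤ 475 → not valid
(99,185,259): 99+185 > 259 → valid
6 of the 8 triples form a triangle.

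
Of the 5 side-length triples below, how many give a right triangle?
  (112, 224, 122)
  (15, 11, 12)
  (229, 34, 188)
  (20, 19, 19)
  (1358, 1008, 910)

1

(112,224,122): 112²+122² = 27428 < 50176 = 224² → obtuse
(15,11,12): 11²+12² = 265 > 225 = 15² → acute
(229,34,188): 34+188 ≤ 229, not a triangle
(20,19,19): 19²+19² = 722 > 400 = 20² → acute
(1358,1008,910): 910²+1008² = 1844164 = 1358² → right
1 of the 5 is right.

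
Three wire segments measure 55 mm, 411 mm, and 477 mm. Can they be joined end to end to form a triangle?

No

The longest side is 477, but the other two sum to only 466.
466 < 477, so the triangle inequality fails.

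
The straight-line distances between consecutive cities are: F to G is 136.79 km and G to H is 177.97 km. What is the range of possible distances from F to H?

41.18 ≤ FH ≤ 314.76 km

By the triangle inequality, |136.79 − 177.97| ≤ FH ≤ 136.79 + 177.97.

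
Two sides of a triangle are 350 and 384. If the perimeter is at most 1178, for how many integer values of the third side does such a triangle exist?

Triangle inequality: 34 < x < 734. Perimeter ≤ 1178 gives x ≤ 1178 − 350 − 384 = 444.
So 34 < x ≤ 444; integers 35 through 444: 410 values.

410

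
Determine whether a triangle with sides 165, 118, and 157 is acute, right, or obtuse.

acute

Compare the square of the longest side to the sum of squares of the other two: 118² + 157² = 38573 > 27225 = 165².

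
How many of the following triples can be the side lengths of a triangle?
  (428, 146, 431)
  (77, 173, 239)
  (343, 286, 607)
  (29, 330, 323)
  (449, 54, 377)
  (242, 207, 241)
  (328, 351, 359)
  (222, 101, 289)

(146,428,431): 146+428 > 431 → valid
(77,173,239): 77+173 > 239 → valid
(286,343,607): 286+343 > 607 → valid
(29,323,330): 29+323 > 330 → valid
(54,377,449): 54+377 ≤ 449 → not valid
(207,241,242): 207+241 > 242 → valid
(328,351,359): 328+351 > 359 → valid
(101,222,289): 101+222 > 289 → valid
7 of the 8 triples form a triangle.

7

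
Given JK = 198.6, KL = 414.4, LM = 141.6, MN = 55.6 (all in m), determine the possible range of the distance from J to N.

18.6 ≤ JN ≤ 810.2 m

The maximum is all hops collinear in one direction: 198.6 + 414.4 + 141.6 + 55.6 = 810.2.
The longest hop is 414.4; the others sum to 395.8. Folding the others back against it leaves at least 414.4 − 395.8 = 18.6.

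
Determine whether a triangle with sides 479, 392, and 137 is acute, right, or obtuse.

obtuse

Compare the square of the longest side to the sum of squares of the other two: 137² + 392² = 172433 < 229441 = 479².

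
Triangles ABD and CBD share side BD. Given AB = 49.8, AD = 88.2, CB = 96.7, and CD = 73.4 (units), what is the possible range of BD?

From triangle ABD: |49.8 − 88.2| < BD < 49.8 + 88.2, i.e. 38.4 < BD < 138.0.
From triangle CBD: 23.3 < BD < 170.1.
Both must hold, so BD lies in the intersection.

38.4 < BD < 138.0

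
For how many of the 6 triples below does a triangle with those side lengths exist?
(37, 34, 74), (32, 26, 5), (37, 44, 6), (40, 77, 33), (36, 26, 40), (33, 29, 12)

2

(34,37,74): 34+37 ≤ 74 → not valid
(5,26,32): 5+26 ≤ 32 → not valid
(6,37,44): 6+37 ≤ 44 → not valid
(33,40,77): 33+40 ≤ 77 → not valid
(26,36,40): 26+36 > 40 → valid
(12,29,33): 12+29 > 33 → valid
2 of the 6 triples form a triangle.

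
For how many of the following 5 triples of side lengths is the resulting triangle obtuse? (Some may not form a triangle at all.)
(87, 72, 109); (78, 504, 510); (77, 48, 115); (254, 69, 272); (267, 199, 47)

(87,72,109): 72²+87² = 12753 > 11881 = 109² → acute
(78,504,510): 78²+504² = 260100 = 510² → right
(77,48,115): 48²+77² = 8233 < 13225 = 115² → obtuse
(254,69,272): 69²+254² = 69277 < 73984 = 272² → obtuse
(267,199,47): 47+199 ≤ 267, not a triangle
2 of the 5 are obtuse.

2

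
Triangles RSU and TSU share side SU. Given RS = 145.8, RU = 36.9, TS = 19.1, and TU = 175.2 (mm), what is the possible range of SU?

From triangle RSU: |145.8 − 36.9| < SU < 145.8 + 36.9, i.e. 108.9 < SU < 182.7.
From triangle TSU: 156.1 < SU < 194.3.
Both must hold, so SU lies in the intersection.

156.1 < SU < 182.7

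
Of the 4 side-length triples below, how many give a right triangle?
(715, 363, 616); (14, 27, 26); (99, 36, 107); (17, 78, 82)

(715,363,616): 363²+616² = 511225 = 715² → right
(14,27,26): 14²+26² = 872 > 729 = 27² → acute
(99,36,107): 36²+99² = 11097 < 11449 = 107² → obtuse
(17,78,82): 17²+78² = 6373 < 6724 = 82² → obtuse
1 of the 4 is right.

1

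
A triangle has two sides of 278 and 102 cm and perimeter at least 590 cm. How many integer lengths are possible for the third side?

Triangle inequality: 176 < x < 380. Perimeter ≥ 590 gives x ≥ 590 − 278 − 102 = 210.
So 210 ≤ x < 380; integers 210 through 379: 170 values.

170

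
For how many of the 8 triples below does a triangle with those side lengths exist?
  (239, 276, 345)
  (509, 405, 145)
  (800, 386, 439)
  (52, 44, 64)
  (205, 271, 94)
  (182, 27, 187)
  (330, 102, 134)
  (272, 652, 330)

6

(239,276,345): 239+276 > 345 → valid
(145,405,509): 145+405 > 509 → valid
(386,439,800): 386+439 > 800 → valid
(44,52,64): 44+52 > 64 → valid
(94,205,271): 94+205 > 271 → valid
(27,182,187): 27+182 > 187 → valid
(102,134,330): 102+134 ≤ 330 → not valid
(272,330,652): 272+330 ≤ 652 → not valid
6 of the 8 triples form a triangle.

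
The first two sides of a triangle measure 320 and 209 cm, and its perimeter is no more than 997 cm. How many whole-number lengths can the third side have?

357

Triangle inequality: 111 < x < 529. Perimeter ≤ 997 gives x ≤ 997 − 320 − 209 = 468.
So 111 < x ≤ 468; integers 112 through 468: 357 values.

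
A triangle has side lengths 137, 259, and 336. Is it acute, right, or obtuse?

obtuse

Compare the square of the longest side to the sum of squares of the other two: 137² + 259² = 85850 < 112896 = 336².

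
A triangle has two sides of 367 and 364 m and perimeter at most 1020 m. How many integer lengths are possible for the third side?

Triangle inequality: 3 < x < 731. Perimeter ≤ 1020 gives x ≤ 1020 − 367 − 364 = 289.
So 3 < x ≤ 289; integers 4 through 289: 286 values.

286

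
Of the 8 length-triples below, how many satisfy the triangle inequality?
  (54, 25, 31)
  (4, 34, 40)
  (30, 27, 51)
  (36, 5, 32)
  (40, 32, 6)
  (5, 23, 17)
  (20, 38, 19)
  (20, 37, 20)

(25,31,54): 25+31 > 54 → valid
(4,34,40): 4+34 ≤ 40 → not valid
(27,30,51): 27+30 > 51 → valid
(5,32,36): 5+32 > 36 → valid
(6,32,40): 6+32 ≤ 40 → not valid
(5,17,23): 5+17 ≤ 23 → not valid
(19,20,38): 19+20 > 38 → valid
(20,20,37): 20+20 > 37 → valid
5 of the 8 triples form a triangle.

5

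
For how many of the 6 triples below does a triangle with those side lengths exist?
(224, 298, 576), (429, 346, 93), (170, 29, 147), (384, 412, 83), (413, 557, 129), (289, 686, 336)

3

(224,298,576): 224+298 ≤ 576 → not valid
(93,346,429): 93+346 > 429 → valid
(29,147,170): 29+147 > 170 → valid
(83,384,412): 83+384 > 412 → valid
(129,413,557): 129+413 ≤ 557 → not valid
(289,336,686): 289+336 ≤ 686 → not valid
3 of the 6 triples form a triangle.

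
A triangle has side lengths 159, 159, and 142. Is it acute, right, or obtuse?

Compare the square of the longest side to the sum of squares of the other two: 142² + 159² = 45445 > 25281 = 159².

acute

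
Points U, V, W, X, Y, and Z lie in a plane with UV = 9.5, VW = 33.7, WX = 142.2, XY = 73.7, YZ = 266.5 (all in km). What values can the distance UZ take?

The maximum is all hops collinear in one direction: 9.5 + 33.7 + 142.2 + 73.7 + 266.5 = 525.6.
The longest hop is 266.5; the others sum to 259.1. Folding the others back against it leaves at least 266.5 − 259.1 = 7.4.

7.4 ≤ UZ ≤ 525.6 km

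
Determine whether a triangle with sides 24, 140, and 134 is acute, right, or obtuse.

Compare the square of the longest side to the sum of squares of the other two: 24² + 134² = 18532 < 19600 = 140².

obtuse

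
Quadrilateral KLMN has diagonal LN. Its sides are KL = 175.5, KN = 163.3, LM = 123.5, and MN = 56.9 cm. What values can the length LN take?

66.6 < LN < 180.4

From triangle KLN: |175.5 − 163.3| < LN < 175.5 + 163.3, i.e. 12.2 < LN < 338.8.
From triangle MLN: 66.6 < LN < 180.4.
Both must hold, so LN lies in the intersection.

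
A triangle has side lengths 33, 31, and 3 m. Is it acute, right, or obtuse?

Compare the square of the longest side to the sum of squares of the other two: 3² + 31² = 970 < 1089 = 33².

obtuse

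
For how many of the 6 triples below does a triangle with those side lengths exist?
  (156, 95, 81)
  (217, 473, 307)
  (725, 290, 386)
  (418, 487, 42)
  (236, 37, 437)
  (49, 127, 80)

(81,95,156): 81+95 > 156 → valid
(217,307,473): 217+307 > 473 → valid
(290,386,725): 290+386 ≤ 725 → not valid
(42,418,487): 42+418 ≤ 487 → not valid
(37,236,437): 37+236 ≤ 437 → not valid
(49,80,127): 49+80 > 127 → valid
3 of the 6 triples form a triangle.

3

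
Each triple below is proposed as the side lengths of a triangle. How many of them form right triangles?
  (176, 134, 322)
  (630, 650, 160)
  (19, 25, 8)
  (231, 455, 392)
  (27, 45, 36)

(176,134,322): 134+176 ≤ 322, not a triangle
(630,650,160): 160²+630² = 422500 = 650² → right
(19,25,8): 8²+19² = 425 < 625 = 25² → obtuse
(231,455,392): 231²+392² = 207025 = 455² → right
(27,45,36): 27²+36² = 2025 = 45² → right
3 of the 5 are right.

3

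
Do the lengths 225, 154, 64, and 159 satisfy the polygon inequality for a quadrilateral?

Yes

A quadrilateral exists iff every side is shorter than the sum of the others — equivalently, the longest side is less than the sum of the rest.
Longest side 225 < 377 (sum of the remaining 3), so yes.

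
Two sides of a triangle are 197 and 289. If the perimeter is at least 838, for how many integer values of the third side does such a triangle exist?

134

Triangle inequality: 92 < x < 486. Perimeter ≥ 838 gives x ≥ 838 − 197 − 289 = 352.
So 352 ≤ x < 486; integers 352 through 485: 134 values.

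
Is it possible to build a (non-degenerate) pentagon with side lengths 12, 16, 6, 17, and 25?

A pentagon exists iff every side is shorter than the sum of the others — equivalently, the longest side is less than the sum of the rest.
Longest side 25 < 51 (sum of the remaining 4), so yes.

Yes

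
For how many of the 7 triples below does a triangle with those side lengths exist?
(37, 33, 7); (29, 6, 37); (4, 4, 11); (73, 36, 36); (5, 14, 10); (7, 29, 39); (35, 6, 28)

2

(7,33,37): 7+33 > 37 → valid
(6,29,37): 6+29 ≤ 37 → not valid
(4,4,11): 4+4 ≤ 11 → not valid
(36,36,73): 36+36 ≤ 73 → not valid
(5,10,14): 5+10 > 14 → valid
(7,29,39): 7+29 ≤ 39 → not valid
(6,28,35): 6+28 ≤ 35 → not valid
2 of the 7 triples form a triangle.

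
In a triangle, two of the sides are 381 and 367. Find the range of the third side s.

By the triangle inequality, s must be less than 381 + 367 = 748 and greater than |381 − 367| = 14.

14 < s < 748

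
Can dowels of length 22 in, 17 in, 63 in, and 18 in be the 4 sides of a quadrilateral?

For a quadrilateral, each side must be shorter than the sum of the others.
Here the longest side is 63, but the remaining 3 sides sum to only 57.

No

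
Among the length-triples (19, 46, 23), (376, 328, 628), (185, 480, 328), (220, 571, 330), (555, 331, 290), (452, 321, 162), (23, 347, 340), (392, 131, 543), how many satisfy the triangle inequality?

5

(19,23,46): 19+23 ≤ 46 → not valid
(328,376,628): 328+376 > 628 → valid
(185,328,480): 185+328 > 480 → valid
(220,330,571): 220+330 ≤ 571 → not valid
(290,331,555): 290+331 > 555 → valid
(162,321,452): 162+321 > 452 → valid
(23,340,347): 23+340 > 347 → valid
(131,392,543): 131+392 ≤ 543 → not valid
5 of the 8 triples form a triangle.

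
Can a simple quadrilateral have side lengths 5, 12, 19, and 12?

Yes

A quadrilateral exists iff every side is shorter than the sum of the others — equivalently, the longest side is less than the sum of the rest.
Longest side 19 < 29 (sum of the remaining 3), so yes.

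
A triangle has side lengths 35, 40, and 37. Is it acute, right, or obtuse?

acute

Compare the square of the longest side to the sum of squares of the other two: 35² + 37² = 2594 > 1600 = 40².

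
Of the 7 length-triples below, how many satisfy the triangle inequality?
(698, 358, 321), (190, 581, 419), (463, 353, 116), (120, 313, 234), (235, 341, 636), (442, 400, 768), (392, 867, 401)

(321,358,698): 321+358 ≤ 698 → not valid
(190,419,581): 190+419 > 581 → valid
(116,353,463): 116+353 > 463 → valid
(120,234,313): 120+234 > 313 → valid
(235,341,636): 235+341 ≤ 636 → not valid
(400,442,768): 400+442 > 768 → valid
(392,401,867): 392+401 ≤ 867 → not valid
4 of the 7 triples form a triangle.

4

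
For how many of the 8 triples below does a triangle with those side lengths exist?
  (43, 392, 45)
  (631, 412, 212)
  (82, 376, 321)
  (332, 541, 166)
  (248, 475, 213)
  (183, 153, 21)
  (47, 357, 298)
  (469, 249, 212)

1

(43,45,392): 43+45 ≤ 392 → not valid
(212,412,631): 212+412 ≤ 631 → not valid
(82,321,376): 82+321 > 376 → valid
(166,332,541): 166+332 ≤ 541 → not valid
(213,248,475): 213+248 ≤ 475 → not valid
(21,153,183): 21+153 ≤ 183 → not valid
(47,298,357): 47+298 ≤ 357 → not valid
(212,249,469): 212+249 ≤ 469 → not valid
1 of the 8 triples forms a triangle.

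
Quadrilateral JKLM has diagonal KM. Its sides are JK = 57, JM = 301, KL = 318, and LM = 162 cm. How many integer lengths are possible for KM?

113

From triangle JKM: 244 < KM < 358.
From triangle LKM: 156 < KM < 480.
Intersection: 244 < KM < 358, so integers 245 through 357: 113 values.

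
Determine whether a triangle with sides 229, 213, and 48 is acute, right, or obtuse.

obtuse

Compare the square of the longest side to the sum of squares of the other two: 48² + 213² = 47673 < 52441 = 229².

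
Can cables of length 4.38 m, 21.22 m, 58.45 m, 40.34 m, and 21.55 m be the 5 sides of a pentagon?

A pentagon exists iff every side is shorter than the sum of the others — equivalently, the longest side is less than the sum of the rest.
Longest side 58.45 < 87.49 (sum of the remaining 4), so yes.

Yes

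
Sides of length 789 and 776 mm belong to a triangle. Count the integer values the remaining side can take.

The third side lies in the open interval (13, 1565).
Integers from 14 to 1564 inclusive: 1564 − 14 + 1 = 1551.

1551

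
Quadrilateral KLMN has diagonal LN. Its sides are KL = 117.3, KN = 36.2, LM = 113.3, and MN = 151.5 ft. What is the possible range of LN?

81.1 < LN < 153.5

From triangle KLN: |117.3 − 36.2| < LN < 117.3 + 36.2, i.e. 81.1 < LN < 153.5.
From triangle MLN: 38.2 < LN < 264.8.
Both must hold, so LN lies in the intersection.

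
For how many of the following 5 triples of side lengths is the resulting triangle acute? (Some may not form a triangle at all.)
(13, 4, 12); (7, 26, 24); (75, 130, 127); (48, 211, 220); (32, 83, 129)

(13,4,12): 4²+12² = 160 < 169 = 13² → obtuse
(7,26,24): 7²+24² = 625 < 676 = 26² → obtuse
(75,130,127): 75²+127² = 21754 > 16900 = 130² → acute
(48,211,220): 48²+211² = 46825 < 48400 = 220² → obtuse
(32,83,129): 32+83 ≤ 129, not a triangle
1 of the 5 is acute.

1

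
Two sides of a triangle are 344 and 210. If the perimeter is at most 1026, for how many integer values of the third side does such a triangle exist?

Triangle inequality: 134 < x < 554. Perimeter ≤ 1026 gives x ≤ 1026 − 344 − 210 = 472.
So 134 < x ≤ 472; integers 135 through 472: 338 values.

338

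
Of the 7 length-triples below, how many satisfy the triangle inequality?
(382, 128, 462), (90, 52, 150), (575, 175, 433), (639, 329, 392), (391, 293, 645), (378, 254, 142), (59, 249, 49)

(128,382,462): 128+382 > 462 → valid
(52,90,150): 52+90 ≤ 150 → not valid
(175,433,575): 175+433 > 575 → valid
(329,392,639): 329+392 > 639 → valid
(293,391,645): 293+391 > 645 → valid
(142,254,378): 142+254 > 378 → valid
(49,59,249): 49+59 ≤ 249 → not valid
5 of the 7 triples form a triangle.

5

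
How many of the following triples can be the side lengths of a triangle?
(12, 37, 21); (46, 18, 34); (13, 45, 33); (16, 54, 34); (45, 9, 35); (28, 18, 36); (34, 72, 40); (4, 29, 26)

(12,21,37): 12+21 ≤ 37 → not valid
(18,34,46): 18+34 > 46 → valid
(13,33,45): 13+33 > 45 → valid
(16,34,54): 16+34 ≤ 54 → not valid
(9,35,45): 9+35 ≤ 45 → not valid
(18,28,36): 18+28 > 36 → valid
(34,40,72): 34+40 > 72 → valid
(4,26,29): 4+26 > 29 → valid
5 of the 8 triples form a triangle.

5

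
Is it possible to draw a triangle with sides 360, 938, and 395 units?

The longest side is 938, but the other two sum to only 755.
755 < 938, so the triangle inequality fails.

No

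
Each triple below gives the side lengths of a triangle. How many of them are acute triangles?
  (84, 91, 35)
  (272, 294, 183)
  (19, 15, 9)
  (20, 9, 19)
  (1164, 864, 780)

(84,91,35): 35²+84² = 8281 = 91² → right
(272,294,183): 183²+272² = 107473 > 86436 = 294² → acute
(19,15,9): 9²+15² = 306 < 361 = 19² → obtuse
(20,9,19): 9²+19² = 442 > 400 = 20² → acute
(1164,864,780): 780²+864² = 1354896 = 1164² → right
2 of the 5 are acute.

2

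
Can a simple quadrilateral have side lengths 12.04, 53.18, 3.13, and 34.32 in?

For a quadrilateral, each side must be shorter than the sum of the others.
Here the longest side is 53.18, but the remaining 3 sides sum to only 49.49.

No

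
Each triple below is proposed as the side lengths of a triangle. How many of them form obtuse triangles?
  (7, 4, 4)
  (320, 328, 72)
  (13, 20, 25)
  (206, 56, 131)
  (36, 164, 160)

(7,4,4): 4²+4² = 32 < 49 = 7² → obtuse
(320,328,72): 72²+320² = 107584 = 328² → right
(13,20,25): 13²+20² = 569 < 625 = 25² → obtuse
(206,56,131): 56+131 ≤ 206, not a triangle
(36,164,160): 36²+160² = 26896 = 164² → right
2 of the 5 are obtuse.

2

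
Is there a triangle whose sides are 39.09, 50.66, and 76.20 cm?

Yes

The longest side is 76.20, and the other two sum to 89.75.
Since 89.75 > 76.20, the triangle inequality holds.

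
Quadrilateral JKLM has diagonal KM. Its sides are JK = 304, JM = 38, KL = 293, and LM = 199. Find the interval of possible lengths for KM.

From triangle JKM: |304 − 38| < KM < 304 + 38, i.e. 266 < KM < 342.
From triangle LKM: 94 < KM < 492.
Both must hold, so KM lies in the intersection.

266 < KM < 342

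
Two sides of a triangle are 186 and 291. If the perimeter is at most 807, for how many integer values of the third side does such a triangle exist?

225

Triangle inequality: 105 < x < 477. Perimeter ≤ 807 gives x ≤ 807 − 186 − 291 = 330.
So 105 < x ≤ 330; integers 106 through 330: 225 values.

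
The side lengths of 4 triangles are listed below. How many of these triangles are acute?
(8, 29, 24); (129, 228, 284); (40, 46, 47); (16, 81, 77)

(8,29,24): 8²+24² = 640 < 841 = 29² → obtuse
(129,228,284): 129²+228² = 68625 < 80656 = 284² → obtuse
(40,46,47): 40²+46² = 3716 > 2209 = 47² → acute
(16,81,77): 16²+77² = 6185 < 6561 = 81² → obtuse
1 of the 4 is acute.

1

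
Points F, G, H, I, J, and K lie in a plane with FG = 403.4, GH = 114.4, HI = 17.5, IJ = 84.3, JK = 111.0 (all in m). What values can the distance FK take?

76.2 ≤ FK ≤ 730.6 m

The maximum is all hops collinear in one direction: 403.4 + 114.4 + 17.5 + 84.3 + 111.0 = 730.6.
The longest hop is 403.4; the others sum to 327.2. Folding the others back against it leaves at least 403.4 − 327.2 = 76.2.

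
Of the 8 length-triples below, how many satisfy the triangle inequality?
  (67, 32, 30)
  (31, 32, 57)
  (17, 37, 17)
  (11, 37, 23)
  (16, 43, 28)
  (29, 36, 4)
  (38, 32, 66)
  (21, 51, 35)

(30,32,67): 30+32 ≤ 67 → not valid
(31,32,57): 31+32 > 57 → valid
(17,17,37): 17+17 ≤ 37 → not valid
(11,23,37): 11+23 ≤ 37 → not valid
(16,28,43): 16+28 > 43 → valid
(4,29,36): 4+29 ≤ 36 → not valid
(32,38,66): 32+38 > 66 → valid
(21,35,51): 21+35 > 51 → valid
4 of the 8 triples form a triangle.

4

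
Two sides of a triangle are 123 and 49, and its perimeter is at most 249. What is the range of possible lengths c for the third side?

Triangle inequality alone gives 74 < c < 172.
The perimeter condition gives c ≤ 249 − 123 − 49 = 77.
Intersecting the two: 74 < c ≤ 77.

74 < c ≤ 77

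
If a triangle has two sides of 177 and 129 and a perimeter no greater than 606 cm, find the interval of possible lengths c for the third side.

48 < c ≤ 300

Triangle inequality alone gives 48 < c < 306.
The perimeter condition gives c ≤ 606 − 177 − 129 = 300.
Intersecting the two: 48 < c ≤ 300.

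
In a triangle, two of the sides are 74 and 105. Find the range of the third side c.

By the triangle inequality, c must be less than 74 + 105 = 179 and greater than |74 − 105| = 31.

31 < c < 179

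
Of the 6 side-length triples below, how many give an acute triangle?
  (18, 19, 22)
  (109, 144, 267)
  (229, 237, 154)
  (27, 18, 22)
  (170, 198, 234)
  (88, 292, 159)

(18,19,22): 18²+19² = 685 > 484 = 22² → acute
(109,144,267): 109+144 ≤ 267, not a triangle
(229,237,154): 154²+229² = 76157 > 56169 = 237² → acute
(27,18,22): 18²+22² = 808 > 729 = 27² → acute
(170,198,234): 170²+198² = 68104 > 54756 = 234² → acute
(88,292,159): 88+159 ≤ 292, not a triangle
4 of the 6 are acute.

4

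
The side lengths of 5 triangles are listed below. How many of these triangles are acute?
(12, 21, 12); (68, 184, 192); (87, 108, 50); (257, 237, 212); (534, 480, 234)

(12,21,12): 12²+12² = 288 < 441 = 21² → obtuse
(68,184,192): 68²+184² = 38480 > 36864 = 192² → acute
(87,108,50): 50²+87² = 10069 < 11664 = 108² → obtuse
(257,237,212): 212²+237² = 101113 > 66049 = 257² → acute
(534,480,234): 234²+480² = 285156 = 534² → right
2 of the 5 are acute.

2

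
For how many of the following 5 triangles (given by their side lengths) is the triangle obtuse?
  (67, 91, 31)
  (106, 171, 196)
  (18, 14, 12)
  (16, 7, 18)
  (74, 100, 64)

(67,91,31): 31²+67² = 5450 < 8281 = 91² → obtuse
(106,171,196): 106²+171² = 40477 > 38416 = 196² → acute
(18,14,12): 12²+14² = 340 > 324 = 18² → acute
(16,7,18): 7²+16² = 305 < 324 = 18² → obtuse
(74,100,64): 64²+74² = 9572 < 10000 = 100² → obtuse
3 of the 5 are obtuse.

3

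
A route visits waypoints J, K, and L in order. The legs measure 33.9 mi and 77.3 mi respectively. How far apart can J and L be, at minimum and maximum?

By the triangle inequality, |33.9 − 77.3| ≤ JL ≤ 33.9 + 77.3.

43.4 ≤ JL ≤ 111.2 mi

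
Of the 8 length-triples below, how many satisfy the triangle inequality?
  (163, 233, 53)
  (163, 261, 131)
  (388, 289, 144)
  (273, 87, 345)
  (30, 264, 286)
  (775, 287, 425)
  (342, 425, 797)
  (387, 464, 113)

(53,163,233): 53+163 ≤ 233 → not valid
(131,163,261): 131+163 > 261 → valid
(144,289,388): 144+289 > 388 → valid
(87,273,345): 87+273 > 345 → valid
(30,264,286): 30+264 > 286 → valid
(287,425,775): 287+425 ≤ 775 → not valid
(342,425,797): 342+425 ≤ 797 → not valid
(113,387,464): 113+387 > 464 → valid
5 of the 8 triples form a triangle.

5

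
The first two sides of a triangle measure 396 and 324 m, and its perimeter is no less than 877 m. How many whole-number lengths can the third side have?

563

Triangle inequality: 72 < x < 720. Perimeter ≥ 877 gives x ≥ 877 − 396 − 324 = 157.
So 157 ≤ x < 720; integers 157 through 719: 563 values.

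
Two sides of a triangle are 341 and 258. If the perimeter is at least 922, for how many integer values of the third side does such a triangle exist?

276

Triangle inequality: 83 < x < 599. Perimeter ≥ 922 gives x ≥ 922 − 341 − 258 = 323.
So 323 ≤ x < 599; integers 323 through 598: 276 values.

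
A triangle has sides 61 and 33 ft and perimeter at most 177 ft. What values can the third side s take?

Triangle inequality alone gives 28 < s < 94.
The perimeter condition gives s ≤ 177 − 61 − 33 = 83.
Intersecting the two: 28 < s ≤ 83.

28 < s ≤ 83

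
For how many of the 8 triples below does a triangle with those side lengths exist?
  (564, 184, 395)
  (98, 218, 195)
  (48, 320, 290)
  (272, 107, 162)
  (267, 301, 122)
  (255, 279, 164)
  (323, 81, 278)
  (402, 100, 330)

(184,395,564): 184+395 > 564 → valid
(98,195,218): 98+195 > 218 → valid
(48,290,320): 48+290 > 320 → valid
(107,162,272): 107+162 ≤ 272 → not valid
(122,267,301): 122+267 > 301 → valid
(164,255,279): 164+255 > 279 → valid
(81,278,323): 81+278 > 323 → valid
(100,330,402): 100+330 > 402 → valid
7 of the 8 triples form a triangle.

7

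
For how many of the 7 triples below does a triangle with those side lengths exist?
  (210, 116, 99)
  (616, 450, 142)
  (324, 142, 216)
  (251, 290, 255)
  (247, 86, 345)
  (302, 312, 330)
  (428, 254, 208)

(99,116,210): 99+116 > 210 → valid
(142,450,616): 142+450 ≤ 616 → not valid
(142,216,324): 142+216 > 324 → valid
(251,255,290): 251+255 > 290 → valid
(86,247,345): 86+247 ≤ 345 → not valid
(302,312,330): 302+312 > 330 → valid
(208,254,428): 208+254 > 428 → valid
5 of the 7 triples form a triangle.

5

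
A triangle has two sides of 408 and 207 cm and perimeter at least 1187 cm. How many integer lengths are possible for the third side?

Triangle inequality: 201 < x < 615. Perimeter ≥ 1187 gives x ≥ 1187 − 408 − 207 = 572.
So 572 ≤ x < 615; integers 572 through 614: 43 values.

43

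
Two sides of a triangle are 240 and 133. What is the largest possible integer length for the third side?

372

The third side must be strictly less than 240 + 133 = 373.
The largest integer below 373 is 372.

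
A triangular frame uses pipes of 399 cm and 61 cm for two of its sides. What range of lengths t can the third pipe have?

By the triangle inequality, t must be less than 399 + 61 = 460 and greater than |399 − 61| = 338.

338 < t < 460 (cm)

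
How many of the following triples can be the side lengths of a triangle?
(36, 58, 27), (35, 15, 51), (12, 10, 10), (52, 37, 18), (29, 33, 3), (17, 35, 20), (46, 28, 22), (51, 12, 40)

6

(27,36,58): 27+36 > 58 → valid
(15,35,51): 15+35 ≤ 51 → not valid
(10,10,12): 10+10 > 12 → valid
(18,37,52): 18+37 > 52 → valid
(3,29,33): 3+29 ≤ 33 → not valid
(17,20,35): 17+20 > 35 → valid
(22,28,46): 22+28 > 46 → valid
(12,40,51): 12+40 > 51 → valid
6 of the 8 triples form a triangle.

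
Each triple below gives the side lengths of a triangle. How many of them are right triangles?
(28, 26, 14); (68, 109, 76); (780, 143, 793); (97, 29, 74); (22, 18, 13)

1

(28,26,14): 14²+26² = 872 > 784 = 28² → acute
(68,109,76): 68²+76² = 10400 < 11881 = 109² → obtuse
(780,143,793): 143²+780² = 628849 = 793² → right
(97,29,74): 29²+74² = 6317 < 9409 = 97² → obtuse
(22,18,13): 13²+18² = 493 > 484 = 22² → acute
1 of the 5 is right.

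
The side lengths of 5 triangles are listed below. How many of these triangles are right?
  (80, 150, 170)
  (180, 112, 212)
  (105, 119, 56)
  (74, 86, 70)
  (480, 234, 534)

(80,150,170): 80²+150² = 28900 = 170² → right
(180,112,212): 112²+180² = 44944 = 212² → right
(105,119,56): 56²+105² = 14161 = 119² → right
(74,86,70): 70²+74² = 10376 > 7396 = 86² → acute
(480,234,534): 234²+480² = 285156 = 534² → right
4 of the 5 are right.

4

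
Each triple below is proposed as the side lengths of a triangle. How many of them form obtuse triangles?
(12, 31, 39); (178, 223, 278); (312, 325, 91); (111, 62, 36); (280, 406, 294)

(12,31,39): 12²+31² = 1105 < 1521 = 39² → obtuse
(178,223,278): 178²+223² = 81413 > 77284 = 278² → acute
(312,325,91): 91²+312² = 105625 = 325² → right
(111,62,36): 36+62 ≤ 111, not a triangle
(280,406,294): 280²+294² = 164836 = 406² → right
1 of the 5 is obtuse.

1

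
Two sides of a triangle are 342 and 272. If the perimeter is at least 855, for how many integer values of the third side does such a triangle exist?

373

Triangle inequality: 70 < x < 614. Perimeter ≥ 855 gives x ≥ 855 − 342 − 272 = 241.
So 241 ≤ x < 614; integers 241 through 613: 373 values.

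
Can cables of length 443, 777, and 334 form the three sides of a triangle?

No

The two shorter sides sum to 777, exactly equal to the longest side 777.
That gives only a degenerate (flat) triangle — the inequality must be strict.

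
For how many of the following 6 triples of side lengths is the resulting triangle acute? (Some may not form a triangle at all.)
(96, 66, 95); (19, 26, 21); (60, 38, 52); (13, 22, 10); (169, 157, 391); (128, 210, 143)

3

(96,66,95): 66²+95² = 13381 > 9216 = 96² → acute
(19,26,21): 19²+21² = 802 > 676 = 26² → acute
(60,38,52): 38²+52² = 4148 > 3600 = 60² → acute
(13,22,10): 10²+13² = 269 < 484 = 22² → obtuse
(169,157,391): 157+169 ≤ 391, not a triangle
(128,210,143): 128²+143² = 36833 < 44100 = 210² → obtuse
3 of the 6 are acute.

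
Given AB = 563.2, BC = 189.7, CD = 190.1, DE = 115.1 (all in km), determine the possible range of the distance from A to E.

68.3 ≤ AE ≤ 1058.1 km

The maximum is all hops collinear in one direction: 563.2 + 189.7 + 190.1 + 115.1 = 1058.1.
The longest hop is 563.2; the others sum to 494.9. Folding the others back against it leaves at least 563.2 − 494.9 = 68.3.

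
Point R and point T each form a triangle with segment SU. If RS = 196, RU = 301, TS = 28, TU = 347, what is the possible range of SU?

319 < SU < 375

From triangle RSU: |196 − 301| < SU < 196 + 301, i.e. 105 < SU < 497.
From triangle TSU: 319 < SU < 375.
Both must hold, so SU lies in the intersection.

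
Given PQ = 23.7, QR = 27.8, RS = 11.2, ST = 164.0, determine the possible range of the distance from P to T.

101.3 ≤ PT ≤ 226.7

The maximum is all hops collinear in one direction: 23.7 + 27.8 + 11.2 + 164.0 = 226.7.
The longest hop is 164.0; the others sum to 62.7. Folding the others back against it leaves at least 164.0 − 62.7 = 101.3.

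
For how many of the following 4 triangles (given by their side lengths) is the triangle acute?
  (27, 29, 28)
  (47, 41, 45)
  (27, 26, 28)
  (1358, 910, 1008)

3

(27,29,28): 27²+28² = 1513 > 841 = 29² → acute
(47,41,45): 41²+45² = 3706 > 2209 = 47² → acute
(27,26,28): 26²+27² = 1405 > 784 = 28² → acute
(1358,910,1008): 910²+1008² = 1844164 = 1358² → right
3 of the 4 are acute.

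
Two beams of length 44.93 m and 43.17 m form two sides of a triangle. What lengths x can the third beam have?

1.76 < x < 88.10 (m)

By the triangle inequality, x must be less than 44.93 + 43.17 = 88.10 and greater than |44.93 − 43.17| = 1.76.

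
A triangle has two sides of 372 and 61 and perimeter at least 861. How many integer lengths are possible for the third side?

Triangle inequality: 311 < x < 433. Perimeter ≥ 861 gives x ≥ 861 − 372 − 61 = 428.
So 428 ≤ x < 433; integers 428 through 432: 5 values.

5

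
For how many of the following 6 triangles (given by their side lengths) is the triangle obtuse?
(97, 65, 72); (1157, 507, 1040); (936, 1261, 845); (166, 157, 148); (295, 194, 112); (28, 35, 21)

(97,65,72): 65²+72² = 9409 = 97² → right
(1157,507,1040): 507²+1040² = 1338649 = 1157² → right
(936,1261,845): 845²+936² = 1590121 = 1261² → right
(166,157,148): 148²+157² = 46553 > 27556 = 166² → acute
(295,194,112): 112²+194² = 50180 < 87025 = 295² → obtuse
(28,35,21): 21²+28² = 1225 = 35² → right
1 of the 6 is obtuse.

1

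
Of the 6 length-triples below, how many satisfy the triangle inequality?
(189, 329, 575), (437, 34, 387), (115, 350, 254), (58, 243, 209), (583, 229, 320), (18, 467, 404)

2

(189,329,575): 189+329 ≤ 575 → not valid
(34,387,437): 34+387 ≤ 437 → not valid
(115,254,350): 115+254 > 350 → valid
(58,209,243): 58+209 > 243 → valid
(229,320,583): 229+320 ≤ 583 → not valid
(18,404,467): 18+404 ≤ 467 → not valid
2 of the 6 triples form a triangle.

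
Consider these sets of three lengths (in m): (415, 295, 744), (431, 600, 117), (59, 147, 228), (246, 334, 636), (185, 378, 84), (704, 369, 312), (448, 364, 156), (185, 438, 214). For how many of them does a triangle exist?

(295,415,744): 295+415 ≤ 744 → not valid
(117,431,600): 117+431 ≤ 600 → not valid
(59,147,228): 59+147 ≤ 228 → not valid
(246,334,636): 246+334 ≤ 636 → not valid
(84,185,378): 84+185 ≤ 378 → not valid
(312,369,704): 312+369 ≤ 704 → not valid
(156,364,448): 156+364 > 448 → valid
(185,214,438): 185+214 ≤ 438 → not valid
1 of the 8 triples forms a triangle.

1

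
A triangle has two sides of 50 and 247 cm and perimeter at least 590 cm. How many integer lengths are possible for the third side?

Triangle inequality: 197 < x < 297. Perimeter ≥ 590 gives x ≥ 590 − 50 − 247 = 293.
So 293 ≤ x < 297; integers 293 through 296: 4 values.

4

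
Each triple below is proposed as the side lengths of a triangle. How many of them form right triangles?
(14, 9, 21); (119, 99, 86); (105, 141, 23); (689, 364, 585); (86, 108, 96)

1

(14,9,21): 9²+14² = 277 < 441 = 21² → obtuse
(119,99,86): 86²+99² = 17197 > 14161 = 119² → acute
(105,141,23): 23+105 ≤ 141, not a triangle
(689,364,585): 364²+585² = 474721 = 689² → right
(86,108,96): 86²+96² = 16612 > 11664 = 108² → acute
1 of the 5 is right.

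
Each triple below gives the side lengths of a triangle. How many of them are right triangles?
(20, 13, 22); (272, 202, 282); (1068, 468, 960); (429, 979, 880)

2

(20,13,22): 13²+20² = 569 > 484 = 22² → acute
(272,202,282): 202²+272² = 114788 > 79524 = 282² → acute
(1068,468,960): 468²+960² = 1140624 = 1068² → right
(429,979,880): 429²+880² = 958441 = 979² → right
2 of the 4 are right.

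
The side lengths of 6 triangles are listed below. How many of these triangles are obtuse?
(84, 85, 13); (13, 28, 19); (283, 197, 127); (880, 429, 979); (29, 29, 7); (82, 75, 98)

(84,85,13): 13²+84² = 7225 = 85² → right
(13,28,19): 13²+19² = 530 < 784 = 28² → obtuse
(283,197,127): 127²+197² = 54938 < 80089 = 283² → obtuse
(880,429,979): 429²+880² = 958441 = 979² → right
(29,29,7): 7²+29² = 890 > 841 = 29² → acute
(82,75,98): 75²+82² = 12349 > 9604 = 98² → acute
2 of the 6 are obtuse.

2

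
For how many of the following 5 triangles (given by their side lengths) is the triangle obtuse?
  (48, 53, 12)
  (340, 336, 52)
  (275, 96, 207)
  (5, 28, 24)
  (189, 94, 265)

(48,53,12): 12²+48² = 2448 < 2809 = 53² → obtuse
(340,336,52): 52²+336² = 115600 = 340² → right
(275,96,207): 96²+207² = 52065 < 75625 = 275² → obtuse
(5,28,24): 5²+24² = 601 < 784 = 28² → obtuse
(189,94,265): 94²+189² = 44557 < 70225 = 265² → obtuse
4 of the 5 are obtuse.

4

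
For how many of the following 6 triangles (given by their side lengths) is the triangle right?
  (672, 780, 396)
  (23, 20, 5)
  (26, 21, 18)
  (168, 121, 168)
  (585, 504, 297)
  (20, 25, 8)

(672,780,396): 396²+672² = 608400 = 780² → right
(23,20,5): 5²+20² = 425 < 529 = 23² → obtuse
(26,21,18): 18²+21² = 765 > 676 = 26² → acute
(168,121,168): 121²+168² = 42865 > 28224 = 168² → acute
(585,504,297): 297²+504² = 342225 = 585² → right
(20,25,8): 8²+20² = 464 < 625 = 25² → obtuse
2 of the 6 are right.

2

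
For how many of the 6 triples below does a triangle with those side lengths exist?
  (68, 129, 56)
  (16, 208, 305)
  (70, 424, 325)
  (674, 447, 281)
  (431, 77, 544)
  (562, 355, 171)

1

(56,68,129): 56+68 ≤ 129 → not valid
(16,208,305): 16+208 ≤ 305 → not valid
(70,325,424): 70+325 ≤ 424 → not valid
(281,447,674): 281+447 > 674 → valid
(77,431,544): 77+431 ≤ 544 → not valid
(171,355,562): 171+355 ≤ 562 → not valid
1 of the 6 triples forms a triangle.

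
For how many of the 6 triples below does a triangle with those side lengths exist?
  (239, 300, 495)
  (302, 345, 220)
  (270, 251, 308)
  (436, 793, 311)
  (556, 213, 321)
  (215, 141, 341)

4

(239,300,495): 239+300 > 495 → valid
(220,302,345): 220+302 > 345 → valid
(251,270,308): 251+270 > 308 → valid
(311,436,793): 311+436 ≤ 793 → not valid
(213,321,556): 213+321 ≤ 556 → not valid
(141,215,341): 141+215 > 341 → valid
4 of the 6 triples form a triangle.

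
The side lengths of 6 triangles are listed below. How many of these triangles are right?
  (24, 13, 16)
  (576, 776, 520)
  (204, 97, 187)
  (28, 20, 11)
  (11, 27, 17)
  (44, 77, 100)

1

(24,13,16): 13²+16² = 425 < 576 = 24² → obtuse
(576,776,520): 520²+576² = 602176 = 776² → right
(204,97,187): 97²+187² = 44378 > 41616 = 204² → acute
(28,20,11): 11²+20² = 521 < 784 = 28² → obtuse
(11,27,17): 11²+17² = 410 < 729 = 27² → obtuse
(44,77,100): 44²+77² = 7865 < 10000 = 100² → obtuse
1 of the 6 is right.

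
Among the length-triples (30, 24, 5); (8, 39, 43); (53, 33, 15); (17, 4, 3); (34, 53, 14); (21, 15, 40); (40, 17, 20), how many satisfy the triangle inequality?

(5,24,30): 5+24 ≤ 30 → not valid
(8,39,43): 8+39 > 43 → valid
(15,33,53): 15+33 ≤ 53 → not valid
(3,4,17): 3+4 ≤ 17 → not valid
(14,34,53): 14+34 ≤ 53 → not valid
(15,21,40): 15+21 ≤ 40 → not valid
(17,20,40): 17+20 ≤ 40 → not valid
1 of the 7 triples forms a triangle.

1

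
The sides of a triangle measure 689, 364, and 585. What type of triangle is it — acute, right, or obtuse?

Compare the square of the longest side to the sum of squares of the other two: 364² + 585² = 474721 = 689².

right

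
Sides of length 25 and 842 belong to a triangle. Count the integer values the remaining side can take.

The third side lies in the open interval (817, 867).
Integers from 818 to 866 inclusive: 866 − 818 + 1 = 49.

49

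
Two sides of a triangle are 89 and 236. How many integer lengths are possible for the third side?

The third side lies in the open interval (147, 325).
Integers from 148 to 324 inclusive: 324 − 148 + 1 = 177.

177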